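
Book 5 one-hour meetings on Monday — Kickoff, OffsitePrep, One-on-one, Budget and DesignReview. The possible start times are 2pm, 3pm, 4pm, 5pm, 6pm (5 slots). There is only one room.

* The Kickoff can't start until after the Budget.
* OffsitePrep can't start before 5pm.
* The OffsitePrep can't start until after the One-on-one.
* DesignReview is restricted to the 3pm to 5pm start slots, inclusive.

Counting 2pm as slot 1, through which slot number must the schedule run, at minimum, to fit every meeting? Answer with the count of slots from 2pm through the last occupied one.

The precedence chain requires at least 2 distinct slots.
With at most 1 per slot and 5 meetings, at least 5 slots are needed.
OffsitePrep can't be placed before 5pm — that is slot 4 counting from 2pm — so the schedule must run through at least 4 slots.
5 works (last occupied slot: 6pm): for example DesignReview=3pm; One-on-one=2pm; OffsitePrep=5pm; Budget=4pm; Kickoff=6pm.

5 slots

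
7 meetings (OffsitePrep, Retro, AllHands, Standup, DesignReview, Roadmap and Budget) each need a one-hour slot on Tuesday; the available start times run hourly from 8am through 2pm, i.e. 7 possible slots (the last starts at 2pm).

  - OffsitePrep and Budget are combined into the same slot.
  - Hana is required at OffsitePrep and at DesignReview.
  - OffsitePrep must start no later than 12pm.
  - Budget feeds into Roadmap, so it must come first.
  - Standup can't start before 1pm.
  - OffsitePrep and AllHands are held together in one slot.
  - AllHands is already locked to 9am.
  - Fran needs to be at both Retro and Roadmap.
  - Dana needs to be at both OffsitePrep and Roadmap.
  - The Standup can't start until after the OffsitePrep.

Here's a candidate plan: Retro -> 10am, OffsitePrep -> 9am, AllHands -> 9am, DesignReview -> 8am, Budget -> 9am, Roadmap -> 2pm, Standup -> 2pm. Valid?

Dana needs to be at both OffsitePrep and Roadmap — holds.
OffsitePrep must start no later than 12pm — holds.
Standup can't start before 1pm — holds.
AllHands is already locked to 9am — holds.
Hana is required at OffsitePrep and at DesignReview — holds.
Budget feeds into Roadmap, so it must come first — holds.
The Standup can't start until after the OffsitePrep — holds.
OffsitePrep and AllHands are held together in one slot — holds.
Fran needs to be at both Retro and Roadmap — holds.
OffsitePrep and Budget are combined into the same slot — holds.

Valid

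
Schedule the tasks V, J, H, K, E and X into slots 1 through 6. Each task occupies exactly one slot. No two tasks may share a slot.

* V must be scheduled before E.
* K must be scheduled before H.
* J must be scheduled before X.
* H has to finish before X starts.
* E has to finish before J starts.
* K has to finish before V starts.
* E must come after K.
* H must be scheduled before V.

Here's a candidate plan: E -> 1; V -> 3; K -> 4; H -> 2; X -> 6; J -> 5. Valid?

No — it violates: E must come after K

V must be scheduled before E — violated.
E has to finish before J starts — holds.
H has to finish before X starts — holds.
J must be scheduled before X — holds.
E must come after K — violated.
K has to finish before V starts — violated.
No two tasks may share a slot — holds.
K must be scheduled before H — violated.
H must be scheduled before V — holds.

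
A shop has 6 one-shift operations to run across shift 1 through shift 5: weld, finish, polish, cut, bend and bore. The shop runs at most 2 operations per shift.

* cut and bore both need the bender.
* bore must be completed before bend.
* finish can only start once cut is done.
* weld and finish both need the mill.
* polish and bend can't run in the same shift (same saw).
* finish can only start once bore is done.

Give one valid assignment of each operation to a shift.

cut=shift 2, bend=shift 2, finish=shift 3, polish=shift 3, bore=shift 1, weld=shift 1

Checking: bore(shift 1) before finish(shift 3); bore(shift 1) before bend(shift 2); cut(shift 2) before finish(shift 3); weld(shift 1) != finish(shift 3); polish(shift 3) != bend(shift 2); cut(shift 2) != bore(shift 1); max 2 per shift (cap 2).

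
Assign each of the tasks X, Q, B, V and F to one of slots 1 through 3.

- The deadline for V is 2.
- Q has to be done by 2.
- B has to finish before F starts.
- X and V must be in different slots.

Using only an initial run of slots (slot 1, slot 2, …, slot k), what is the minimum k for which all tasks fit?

2 slots

The precedence chain requires at least 2 distinct slots.
2 works (last occupied slot: 2): for example B=1, F=2, V=2, X=1, Q=1.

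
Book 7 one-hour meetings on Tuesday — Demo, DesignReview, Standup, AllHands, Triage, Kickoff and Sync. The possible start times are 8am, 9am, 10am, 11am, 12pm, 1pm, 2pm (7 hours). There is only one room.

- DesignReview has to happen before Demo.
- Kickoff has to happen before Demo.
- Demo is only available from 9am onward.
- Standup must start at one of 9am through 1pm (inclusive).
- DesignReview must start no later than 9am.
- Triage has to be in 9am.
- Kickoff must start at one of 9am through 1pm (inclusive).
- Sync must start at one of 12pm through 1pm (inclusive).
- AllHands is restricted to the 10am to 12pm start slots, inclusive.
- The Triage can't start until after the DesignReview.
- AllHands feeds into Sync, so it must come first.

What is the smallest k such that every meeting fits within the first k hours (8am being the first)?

The precedence chain requires at least 2 distinct hours.
With at most 1 per hour and 7 meetings, at least 7 hours are needed.
Sync can't be placed before 12pm — that is hour 5 counting from 8am — so the schedule must run through at least 5 hours.
7 works (last occupied hour: 2pm): for example Sync=12pm, AllHands=10am, Standup=1pm, Demo=2pm, Triage=9am, DesignReview=8am, Kickoff=11am.

7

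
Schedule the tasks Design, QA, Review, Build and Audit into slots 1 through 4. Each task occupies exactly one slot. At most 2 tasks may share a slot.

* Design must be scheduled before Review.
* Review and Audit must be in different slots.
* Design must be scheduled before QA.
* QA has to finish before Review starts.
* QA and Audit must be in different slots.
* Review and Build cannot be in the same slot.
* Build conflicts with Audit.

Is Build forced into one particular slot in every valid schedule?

No

Build can be 1 (e.g. Audit in 4, Build in 1, Review in 3, QA in 2, Design in 1) or 2 (e.g. Build in 2, Review in 3, Audit in 1, Design in 1, QA in 2).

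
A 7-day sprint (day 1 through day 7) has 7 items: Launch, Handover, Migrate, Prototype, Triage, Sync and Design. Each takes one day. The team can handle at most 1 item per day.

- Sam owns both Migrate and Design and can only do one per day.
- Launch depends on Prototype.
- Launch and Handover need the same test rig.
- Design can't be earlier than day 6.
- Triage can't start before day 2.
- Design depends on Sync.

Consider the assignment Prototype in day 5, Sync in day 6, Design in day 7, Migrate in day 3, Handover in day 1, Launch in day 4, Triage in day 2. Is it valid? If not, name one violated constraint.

Design depends on Sync — holds.
Design can't be earlier than day 6 — holds.
Sam owns both Migrate and Design and can only do one per day — holds.
Launch and Handover need the same test rig — holds.
The team can handle at most 1 item per day — holds.
Launch depends on Prototype — violated.
Triage can't start before day 2 — holds.

Invalid. Launch depends on Prototype.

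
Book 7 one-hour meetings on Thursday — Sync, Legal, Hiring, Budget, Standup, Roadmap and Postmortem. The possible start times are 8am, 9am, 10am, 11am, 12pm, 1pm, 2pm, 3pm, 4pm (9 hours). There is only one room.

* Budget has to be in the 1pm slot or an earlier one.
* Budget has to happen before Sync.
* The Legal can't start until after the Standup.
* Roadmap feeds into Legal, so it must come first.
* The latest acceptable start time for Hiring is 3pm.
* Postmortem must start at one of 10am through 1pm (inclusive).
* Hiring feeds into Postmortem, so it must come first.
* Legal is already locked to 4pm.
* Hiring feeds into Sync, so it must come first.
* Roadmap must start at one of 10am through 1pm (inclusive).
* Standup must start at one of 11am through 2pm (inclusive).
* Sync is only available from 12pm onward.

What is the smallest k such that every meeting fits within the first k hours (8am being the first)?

9 hours

The precedence chain requires at least 2 distinct hours.
With at most 1 per hour and 7 meetings, at least 7 hours are needed.
Legal can't be placed before 4pm — that is hour 9 counting from 8am — so the schedule must run through at least 9 hours.
9 works (last occupied hour: 4pm): for example Postmortem -> 12pm; Hiring -> 9am; Legal -> 4pm; Sync -> 1pm; Standup -> 11am; Budget -> 8am; Roadmap -> 10am.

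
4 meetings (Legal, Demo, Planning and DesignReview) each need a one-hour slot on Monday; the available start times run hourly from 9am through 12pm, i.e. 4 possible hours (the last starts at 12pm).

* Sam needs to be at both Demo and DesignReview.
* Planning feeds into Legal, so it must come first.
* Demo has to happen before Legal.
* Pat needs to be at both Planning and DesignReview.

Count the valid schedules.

Splitting on Legal: it can be 10am (3), 11am (10), 12pm (21). Listing each branch's schedules as (Demo, Planning, DesignReview):
Legal=10am: (9am,9am,10am) (9am,9am,11am) (9am,9am,12pm) — 3.
Legal=11am: (9am,9am,10am) (9am,9am,11am) (9am,9am,12pm) (9am,10am,11am) (9am,10am,12pm) (10am,9am,11am) (10am,9am,12pm) (10am,10am,9am) (10am,10am,11am) (10am,10am,12pm) — 10.
Legal=12pm: (9am,9am,10am) (9am,9am,11am) (9am,9am,12pm) (9am,10am,11am) (9am,10am,12pm) (9am,11am,10am) (9am,11am,12pm) (10am,9am,11am) (10am,9am,12pm) (10am,10am,9am) (10am,10am,11am) (10am,10am,12pm) (10am,11am,9am) (10am,11am,12pm) (11am,9am,10am) (11am,9am,12pm) (11am,10am,9am) (11am,10am,12pm) (11am,11am,9am) (11am,11am,10am) (11am,11am,12pm) — 21.
Summing: 3 + 10 + 21 = 34.

34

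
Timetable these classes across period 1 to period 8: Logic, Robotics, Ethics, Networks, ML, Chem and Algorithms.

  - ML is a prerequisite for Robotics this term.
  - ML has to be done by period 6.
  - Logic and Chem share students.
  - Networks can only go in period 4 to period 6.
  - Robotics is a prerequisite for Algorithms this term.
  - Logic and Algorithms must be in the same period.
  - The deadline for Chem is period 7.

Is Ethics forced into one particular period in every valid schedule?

Ethics can be period 1 (e.g. Robotics in period 2, Chem in period 1, Algorithms in period 3, ML in period 1, Logic in period 3, Networks in period 4, Ethics in period 1) or period 2 (e.g. Robotics -> period 2, Networks -> period 4, Algorithms -> period 3, Ethics -> period 2, ML -> period 1, Logic -> period 3, Chem -> period 1).

No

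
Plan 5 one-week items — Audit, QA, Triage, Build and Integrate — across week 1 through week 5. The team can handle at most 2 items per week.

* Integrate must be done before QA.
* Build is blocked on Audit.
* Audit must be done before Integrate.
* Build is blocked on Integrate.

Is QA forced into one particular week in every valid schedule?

No

QA can be week 3 (e.g. Triage=week 1; Audit=week 1; QA=week 3; Integrate=week 2; Build=week 3) or week 4 (e.g. Build=week 3, QA=week 4, Triage=week 1, Integrate=week 2, Audit=week 1).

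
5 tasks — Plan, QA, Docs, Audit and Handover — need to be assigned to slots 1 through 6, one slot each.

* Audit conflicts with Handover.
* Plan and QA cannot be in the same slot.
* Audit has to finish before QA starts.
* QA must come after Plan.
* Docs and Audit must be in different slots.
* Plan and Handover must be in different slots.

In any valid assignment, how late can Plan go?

Downstream work caps Plan at 5.
Plan at 5 is achievable: Handover in 2, QA in 6, Docs in 2, Audit in 1, Plan in 5.

5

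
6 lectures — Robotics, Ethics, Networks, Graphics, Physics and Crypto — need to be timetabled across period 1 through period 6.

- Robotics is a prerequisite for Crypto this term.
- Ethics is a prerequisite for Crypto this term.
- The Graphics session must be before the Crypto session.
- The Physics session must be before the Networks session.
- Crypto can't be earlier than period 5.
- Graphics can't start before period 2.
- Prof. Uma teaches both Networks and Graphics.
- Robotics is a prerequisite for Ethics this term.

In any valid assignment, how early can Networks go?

Precedence pushes Networks to at least period 2.
Networks at period 2 is achievable: Graphics=period 3, Networks=period 2, Physics=period 1, Robotics=period 1, Ethics=period 2, Crypto=period 5.

period 2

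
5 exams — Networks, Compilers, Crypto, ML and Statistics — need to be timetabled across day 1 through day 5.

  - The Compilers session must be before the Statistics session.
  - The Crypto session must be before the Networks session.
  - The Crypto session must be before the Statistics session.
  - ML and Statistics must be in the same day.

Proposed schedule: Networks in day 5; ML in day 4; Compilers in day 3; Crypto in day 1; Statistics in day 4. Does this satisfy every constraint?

Yes

The Crypto session must be before the Networks session — holds.
ML and Statistics must be in the same day — holds.
The Compilers session must be before the Statistics session — holds.
The Crypto session must be before the Statistics session — holds.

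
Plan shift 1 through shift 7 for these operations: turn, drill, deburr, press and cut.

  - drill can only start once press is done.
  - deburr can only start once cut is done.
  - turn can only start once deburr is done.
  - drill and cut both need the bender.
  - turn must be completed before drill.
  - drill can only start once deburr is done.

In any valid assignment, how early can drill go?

Precedence pushes drill to at least shift 4.
drill at shift 4 is achievable: cut in shift 1, turn in shift 3, drill in shift 4, press in shift 1, deburr in shift 2.

shift 4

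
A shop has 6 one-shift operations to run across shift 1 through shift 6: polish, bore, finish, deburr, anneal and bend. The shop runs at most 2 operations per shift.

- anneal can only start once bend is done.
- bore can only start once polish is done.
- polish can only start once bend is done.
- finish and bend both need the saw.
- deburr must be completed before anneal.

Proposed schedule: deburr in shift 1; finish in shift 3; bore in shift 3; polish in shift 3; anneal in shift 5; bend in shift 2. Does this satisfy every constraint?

The shop runs at most 2 operations per shift — violated.
bore can only start once polish is done — violated.
anneal can only start once bend is done — holds.
polish can only start once bend is done — holds.
deburr must be completed before anneal — holds.
finish and bend both need the saw — holds.

No. The shop runs at most 2 operations per shift is not satisfied.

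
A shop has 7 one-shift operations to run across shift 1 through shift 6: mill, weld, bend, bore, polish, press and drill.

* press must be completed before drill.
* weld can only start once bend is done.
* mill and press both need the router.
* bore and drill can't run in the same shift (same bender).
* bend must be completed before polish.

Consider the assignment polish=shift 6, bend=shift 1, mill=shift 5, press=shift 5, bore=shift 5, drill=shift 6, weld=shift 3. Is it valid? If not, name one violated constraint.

mill and press both need the router — violated.
bend must be completed before polish — holds.
bore and drill can't run in the same shift (same bender) — holds.
weld can only start once bend is done — holds.
press must be completed before drill — holds.

No. mill and press both need the router is not satisfied.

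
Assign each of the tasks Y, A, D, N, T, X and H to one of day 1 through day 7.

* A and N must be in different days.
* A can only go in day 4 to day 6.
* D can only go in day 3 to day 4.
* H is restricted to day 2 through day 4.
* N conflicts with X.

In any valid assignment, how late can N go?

day 7

N at day 7 is achievable: A -> day 4, H -> day 2, T -> day 1, N -> day 7, D -> day 3, Y -> day 1, X -> day 1.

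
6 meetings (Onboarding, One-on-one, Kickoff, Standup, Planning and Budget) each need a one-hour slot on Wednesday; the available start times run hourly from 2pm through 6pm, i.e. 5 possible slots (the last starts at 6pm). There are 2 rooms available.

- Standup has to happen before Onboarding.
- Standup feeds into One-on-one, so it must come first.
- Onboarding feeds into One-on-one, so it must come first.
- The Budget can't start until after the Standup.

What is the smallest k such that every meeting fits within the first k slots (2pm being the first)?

3

The precedence chain requires at least 3 distinct slots.
With at most 2 per slot and 6 meetings, at least 3 slots are needed.
3 works (last occupied slot: 4pm): for example Budget=3pm; Planning=4pm; Kickoff=2pm; Standup=2pm; Onboarding=3pm; One-on-one=4pm.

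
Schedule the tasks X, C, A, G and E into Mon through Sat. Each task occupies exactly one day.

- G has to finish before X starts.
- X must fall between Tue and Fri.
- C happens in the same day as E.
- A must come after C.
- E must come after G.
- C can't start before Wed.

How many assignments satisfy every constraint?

49

Splitting on X: it can be Tue (6), Wed (12), Thu (15), Fri (16). Listing each branch's schedules as (C, A, G, E):
X=Tue: (Wed,Thu,Mon,Wed) (Wed,Fri,Mon,Wed) (Wed,Sat,Mon,Wed) (Thu,Fri,Mon,Thu) (Thu,Sat,Mon,Thu) (Fri,Sat,Mon,Fri) — 6.
X=Wed: (Wed,Thu,Mon,Wed) (Wed,Thu,Tue,Wed) (Wed,Fri,Mon,Wed) (Wed,Fri,Tue,Wed) (Wed,Sat,Mon,Wed) (Wed,Sat,Tue,Wed) (Thu,Fri,Mon,Thu) (Thu,Fri,Tue,Thu) (Thu,Sat,Mon,Thu) (Thu,Sat,Tue,Thu) (Fri,Sat,Mon,Fri) (Fri,Sat,Tue,Fri) — 12.
X=Thu: (Wed,Thu,Mon,Wed) (Wed,Thu,Tue,Wed) (Wed,Fri,Mon,Wed) (Wed,Fri,Tue,Wed) (Wed,Sat,Mon,Wed) (Wed,Sat,Tue,Wed) (Thu,Fri,Mon,Thu) (Thu,Fri,Tue,Thu) (Thu,Fri,Wed,Thu) (Thu,Sat,Mon,Thu) (Thu,Sat,Tue,Thu) (Thu,Sat,Wed,Thu) (Fri,Sat,Mon,Fri) (Fri,Sat,Tue,Fri) (Fri,Sat,Wed,Fri) — 15.
X=Fri: (Wed,Thu,Mon,Wed) (Wed,Thu,Tue,Wed) (Wed,Fri,Mon,Wed) (Wed,Fri,Tue,Wed) (Wed,Sat,Mon,Wed) (Wed,Sat,Tue,Wed) (Thu,Fri,Mon,Thu) (Thu,Fri,Tue,Thu) (Thu,Fri,Wed,Thu) (Thu,Sat,Mon,Thu) (Thu,Sat,Tue,Thu) (Thu,Sat,Wed,Thu) (Fri,Sat,Mon,Fri) (Fri,Sat,Tue,Fri) (Fri,Sat,Wed,Fri) (Fri,Sat,Thu,Fri) — 16.
Summing: 6 + 12 + 15 + 16 = 49.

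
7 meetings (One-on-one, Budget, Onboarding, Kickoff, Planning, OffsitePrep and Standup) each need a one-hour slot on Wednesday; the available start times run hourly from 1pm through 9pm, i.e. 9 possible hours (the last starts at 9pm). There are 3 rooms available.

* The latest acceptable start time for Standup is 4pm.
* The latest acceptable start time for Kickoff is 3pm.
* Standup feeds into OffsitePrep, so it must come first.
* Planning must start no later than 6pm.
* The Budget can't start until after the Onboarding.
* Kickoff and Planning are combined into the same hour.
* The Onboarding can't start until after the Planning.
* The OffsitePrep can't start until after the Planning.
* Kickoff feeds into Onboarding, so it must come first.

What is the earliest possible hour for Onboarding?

Precedence pushes Onboarding to at least 2pm; downstream work caps Onboarding at 8pm.
Onboarding at 2pm is achievable: OffsitePrep in 2pm, One-on-one in 2pm, Standup in 1pm, Onboarding in 2pm, Planning in 1pm, Kickoff in 1pm, Budget in 3pm.

2pm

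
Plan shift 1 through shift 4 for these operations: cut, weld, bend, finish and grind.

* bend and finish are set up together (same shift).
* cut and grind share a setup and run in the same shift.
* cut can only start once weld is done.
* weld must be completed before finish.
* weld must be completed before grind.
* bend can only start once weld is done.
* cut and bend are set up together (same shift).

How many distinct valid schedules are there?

Splitting on cut: it can be shift 2 (1), shift 3 (2), shift 4 (3). Listing each branch's schedules as (weld, bend, finish, grind) by shift number:
cut=shift 2: (1,2,2,2) — 1.
cut=shift 3: (1,3,3,3) (2,3,3,3) — 2.
cut=shift 4: (1,4,4,4) (2,4,4,4) (3,4,4,4) — 3.
Summing: 1 + 2 + 3 = 6.

6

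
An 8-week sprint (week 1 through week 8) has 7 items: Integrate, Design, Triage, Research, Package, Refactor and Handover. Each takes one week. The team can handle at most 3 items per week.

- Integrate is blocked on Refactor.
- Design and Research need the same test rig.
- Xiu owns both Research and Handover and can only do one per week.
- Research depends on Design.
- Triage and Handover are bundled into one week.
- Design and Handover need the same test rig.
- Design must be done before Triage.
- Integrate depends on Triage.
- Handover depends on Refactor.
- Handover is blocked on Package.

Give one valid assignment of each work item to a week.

Refactor in week 1; Handover in week 2; Research in week 3; Triage in week 2; Package in week 1; Integrate in week 3; Design in week 1

Checking: Triage(week 2) before Integrate(week 3); Design(week 1) before Triage(week 2); Package(week 1) before Handover(week 2); Design(week 1) before Research(week 3); Refactor(week 1) before Integrate(week 3); Refactor(week 1) before Handover(week 2); Design(week 1) != Research(week 3); Design(week 1) != Handover(week 2); Research(week 3) != Handover(week 2); Triage = Handover = week 2; max 3 per week (cap 3).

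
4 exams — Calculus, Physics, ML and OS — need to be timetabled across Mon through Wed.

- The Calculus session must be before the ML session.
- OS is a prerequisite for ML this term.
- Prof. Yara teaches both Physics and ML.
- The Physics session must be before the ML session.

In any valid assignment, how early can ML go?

Tue

Precedence pushes ML to at least Tue.
ML at Tue is achievable: Calculus in Mon, ML in Tue, OS in Mon, Physics in Mon.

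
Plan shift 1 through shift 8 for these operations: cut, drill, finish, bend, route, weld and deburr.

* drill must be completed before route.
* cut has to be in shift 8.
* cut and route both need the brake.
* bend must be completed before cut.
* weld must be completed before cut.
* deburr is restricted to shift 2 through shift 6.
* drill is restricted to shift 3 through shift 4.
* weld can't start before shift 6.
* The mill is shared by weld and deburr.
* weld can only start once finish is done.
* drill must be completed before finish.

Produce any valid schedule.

route -> shift 4; deburr -> shift 2; weld -> shift 6; drill -> shift 3; cut -> shift 8; bend -> shift 1; finish -> shift 4

Checking: finish(shift 4) before weld(shift 6); weld(shift 6) before cut(shift 8); drill(shift 3) before route(shift 4); bend(shift 1) before cut(shift 8); drill(shift 3) before finish(shift 4); weld(shift 6) != deburr(shift 2); cut(shift 8) != route(shift 4); deburr=shift 2 in [shift 2,shift 6]; weld=shift 6 in [shift 6,shift 8]; drill=shift 3 in [shift 3,shift 4]; cut=shift 8 in [shift 8,shift 8].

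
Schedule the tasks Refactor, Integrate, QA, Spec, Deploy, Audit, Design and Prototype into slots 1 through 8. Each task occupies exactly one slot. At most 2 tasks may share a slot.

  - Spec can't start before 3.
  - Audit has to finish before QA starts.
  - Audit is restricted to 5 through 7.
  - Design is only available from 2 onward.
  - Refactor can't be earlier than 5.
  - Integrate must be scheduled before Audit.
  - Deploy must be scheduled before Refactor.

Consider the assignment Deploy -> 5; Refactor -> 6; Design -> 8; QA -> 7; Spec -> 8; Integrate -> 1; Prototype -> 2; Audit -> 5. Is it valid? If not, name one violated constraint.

Valid

At most 2 tasks may share a slot — holds.
Deploy must be scheduled before Refactor — holds.
Integrate must be scheduled before Audit — holds.
Design is only available from 2 onward — holds.
Audit is restricted to 5 through 7 — holds.
Audit has to finish before QA starts — holds.
Refactor can't be earlier than 5 — holds.
Spec can't start before 3 — holds.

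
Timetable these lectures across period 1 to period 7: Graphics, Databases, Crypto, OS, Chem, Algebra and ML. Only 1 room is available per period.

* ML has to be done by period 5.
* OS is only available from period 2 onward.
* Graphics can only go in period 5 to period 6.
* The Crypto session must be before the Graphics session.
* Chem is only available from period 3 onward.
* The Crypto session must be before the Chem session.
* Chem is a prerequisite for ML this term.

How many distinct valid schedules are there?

Splitting on Graphics: it can be period 5 (10), period 6 (34). Listing each branch's schedules as (Databases, Crypto, OS, Chem, Algebra, ML) by period number:
Graphics=period 5: (1,2,6,3,7,4) (1,2,7,3,6,4) (2,1,6,3,7,4) (2,1,7,3,6,4) (6,1,2,3,7,4) (6,1,7,3,2,4) (6,2,7,3,1,4) (7,1,2,3,6,4) (7,1,6,3,2,4) (7,2,6,3,1,4) — 10.
Graphics=period 6: (1,2,3,4,7,5) (1,2,4,3,7,5) (1,2,5,3,7,4) (1,2,7,3,4,5) (1,2,7,3,5,4) (1,2,7,4,3,5) (1,3,2,4,7,5) (1,3,7,4,2,5) (2,1,3,4,7,5) (2,1,4,3,7,5) (2,1,5,3,7,4) (2,1,7,3,4,5) (2,1,7,3,5,4) (2,1,7,4,3,5) (2,3,7,4,1,5) (3,1,2,4,7,5) (3,1,7,4,2,5) (3,2,7,4,1,5) (4,1,2,3,7,5) (4,1,7,3,2,5) (4,2,7,3,1,5) (5,1,2,3,7,4) (5,1,7,3,2,4) (5,2,7,3,1,4) (7,1,2,3,4,5) (7,1,2,3,5,4) (7,1,2,4,3,5) (7,1,3,4,2,5) (7,1,4,3,2,5) (7,1,5,3,2,4) (7,2,3,4,1,5) (7,2,4,3,1,5) (7,2,5,3,1,4) (7,3,2,4,1,5) — 34.
Summing: 10 + 34 = 44.

44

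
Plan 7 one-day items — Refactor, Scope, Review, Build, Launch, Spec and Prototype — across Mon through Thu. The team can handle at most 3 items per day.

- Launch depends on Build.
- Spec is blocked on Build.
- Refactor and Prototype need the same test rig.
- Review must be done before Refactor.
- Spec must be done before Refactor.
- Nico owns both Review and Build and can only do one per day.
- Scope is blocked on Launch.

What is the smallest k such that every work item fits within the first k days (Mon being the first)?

3 days

The precedence chain requires at least 3 distinct days.
With at most 3 per day and 7 work items, at least 3 days are needed.
3 works (last occupied day: Wed): for example Prototype -> Mon, Review -> Tue, Launch -> Tue, Spec -> Tue, Scope -> Wed, Build -> Mon, Refactor -> Wed.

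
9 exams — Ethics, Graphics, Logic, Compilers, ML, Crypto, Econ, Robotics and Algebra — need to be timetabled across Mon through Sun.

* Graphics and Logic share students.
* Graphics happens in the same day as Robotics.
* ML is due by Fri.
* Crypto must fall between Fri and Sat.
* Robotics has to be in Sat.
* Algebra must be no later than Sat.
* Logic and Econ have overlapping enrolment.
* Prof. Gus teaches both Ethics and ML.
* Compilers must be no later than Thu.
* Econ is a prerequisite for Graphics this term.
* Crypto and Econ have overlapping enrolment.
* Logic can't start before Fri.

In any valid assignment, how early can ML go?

ML's own window allows nothing later than Fri.
ML at Mon is achievable: Robotics -> Sat; Graphics -> Sat; Ethics -> Tue; Compilers -> Mon; Crypto -> Fri; Algebra -> Mon; ML -> Mon; Logic -> Fri; Econ -> Mon.

Mon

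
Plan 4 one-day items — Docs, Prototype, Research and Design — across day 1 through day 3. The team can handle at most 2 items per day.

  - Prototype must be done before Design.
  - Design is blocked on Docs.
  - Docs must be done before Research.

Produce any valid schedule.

Design -> day 2; Docs -> day 1; Research -> day 2; Prototype -> day 1

Checking: Docs(day 1) before Research(day 2); Docs(day 1) before Design(day 2); Prototype(day 1) before Design(day 2); max 2 per day (cap 2).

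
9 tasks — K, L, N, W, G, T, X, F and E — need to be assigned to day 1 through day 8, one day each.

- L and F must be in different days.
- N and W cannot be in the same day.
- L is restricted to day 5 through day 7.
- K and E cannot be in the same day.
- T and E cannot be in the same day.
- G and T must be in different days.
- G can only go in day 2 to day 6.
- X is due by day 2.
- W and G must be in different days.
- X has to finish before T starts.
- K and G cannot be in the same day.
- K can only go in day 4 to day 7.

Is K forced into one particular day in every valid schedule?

No

K can be day 4 (e.g. W=day 3, K=day 4, X=day 1, E=day 1, L=day 5, N=day 1, T=day 3, G=day 2, F=day 1) or day 5 (e.g. N=day 1, K=day 5, F=day 1, T=day 3, L=day 5, G=day 2, X=day 1, W=day 3, E=day 1).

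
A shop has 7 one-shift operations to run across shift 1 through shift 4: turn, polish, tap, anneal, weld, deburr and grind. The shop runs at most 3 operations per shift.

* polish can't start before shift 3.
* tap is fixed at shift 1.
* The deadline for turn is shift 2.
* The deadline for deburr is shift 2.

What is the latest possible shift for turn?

Turn's own window allows nothing later than shift 2.
turn at shift 2 is achievable: grind -> shift 2, tap -> shift 1, turn -> shift 2, weld -> shift 2, polish -> shift 3, anneal -> shift 1, deburr -> shift 1.

shift 2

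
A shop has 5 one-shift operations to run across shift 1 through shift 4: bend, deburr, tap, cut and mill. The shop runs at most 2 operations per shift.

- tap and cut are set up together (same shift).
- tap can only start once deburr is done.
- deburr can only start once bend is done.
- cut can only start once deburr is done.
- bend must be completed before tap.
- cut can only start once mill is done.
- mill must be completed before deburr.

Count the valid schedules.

6

Splitting on bend: it can be shift 1 (4), shift 2 (2). Listing each branch's schedules as (deburr, tap, cut, mill) by shift number:
bend=shift 1: (2,3,3,1) (2,4,4,1) (3,4,4,1) (3,4,4,2) — 4.
bend=shift 2: (3,4,4,1) (3,4,4,2) — 2.
Summing: 4 + 2 = 6.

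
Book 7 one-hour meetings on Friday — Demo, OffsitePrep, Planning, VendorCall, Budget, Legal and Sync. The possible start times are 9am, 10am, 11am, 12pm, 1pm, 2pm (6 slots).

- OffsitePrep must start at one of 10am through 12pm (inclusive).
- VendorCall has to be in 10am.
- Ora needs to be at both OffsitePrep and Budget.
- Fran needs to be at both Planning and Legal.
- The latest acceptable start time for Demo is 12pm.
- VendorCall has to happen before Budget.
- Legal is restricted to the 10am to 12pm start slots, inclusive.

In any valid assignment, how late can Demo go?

Demo's own window allows nothing later than 12pm.
Demo at 12pm is achievable: Budget=11am, OffsitePrep=10am, VendorCall=10am, Sync=9am, Demo=12pm, Planning=9am, Legal=10am.

12pm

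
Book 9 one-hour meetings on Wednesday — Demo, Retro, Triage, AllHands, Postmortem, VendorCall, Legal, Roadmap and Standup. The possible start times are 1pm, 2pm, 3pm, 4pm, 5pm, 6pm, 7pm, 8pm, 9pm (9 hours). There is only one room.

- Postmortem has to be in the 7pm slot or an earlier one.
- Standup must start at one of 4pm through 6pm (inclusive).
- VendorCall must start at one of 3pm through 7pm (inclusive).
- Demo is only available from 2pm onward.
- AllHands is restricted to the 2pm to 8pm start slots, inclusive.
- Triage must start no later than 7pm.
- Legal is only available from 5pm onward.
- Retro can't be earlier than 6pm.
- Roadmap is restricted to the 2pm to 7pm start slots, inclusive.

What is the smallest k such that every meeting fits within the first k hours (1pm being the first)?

With at most 1 per hour and 9 meetings, at least 9 hours are needed.
Retro can't be placed before 6pm — that is hour 6 counting from 1pm — so the schedule must run through at least 6 hours.
9 works (last occupied hour: 9pm): for example Retro -> 6pm, Triage -> 1pm, Postmortem -> 7pm, Standup -> 4pm, VendorCall -> 3pm, Legal -> 5pm, AllHands -> 8pm, Demo -> 9pm, Roadmap -> 2pm.

9 hours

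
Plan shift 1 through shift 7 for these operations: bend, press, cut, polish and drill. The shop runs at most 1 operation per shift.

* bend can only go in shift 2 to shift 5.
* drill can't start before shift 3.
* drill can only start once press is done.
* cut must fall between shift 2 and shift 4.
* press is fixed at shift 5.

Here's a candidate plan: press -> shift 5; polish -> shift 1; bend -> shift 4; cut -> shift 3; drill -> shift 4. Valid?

press is fixed at shift 5 — holds.
drill can only start once press is done — violated.
cut must fall between shift 2 and shift 4 — holds.
drill can't start before shift 3 — holds.
bend can only go in shift 2 to shift 5 — holds.
The shop runs at most 1 operation per shift — violated.

No — it violates: The shop runs at most 1 operation per shift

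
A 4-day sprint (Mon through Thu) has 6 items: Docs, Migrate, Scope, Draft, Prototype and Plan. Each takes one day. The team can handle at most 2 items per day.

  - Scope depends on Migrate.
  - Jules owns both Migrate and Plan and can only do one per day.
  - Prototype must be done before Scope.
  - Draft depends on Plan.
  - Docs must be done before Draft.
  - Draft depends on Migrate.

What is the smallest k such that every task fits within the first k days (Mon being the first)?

3 days

The precedence chain requires at least 2 distinct days.
With at most 2 per day and 6 tasks, at least 3 days are needed.
3 works (last occupied day: Wed): for example Migrate=Mon; Plan=Tue; Draft=Wed; Scope=Wed; Docs=Mon; Prototype=Tue.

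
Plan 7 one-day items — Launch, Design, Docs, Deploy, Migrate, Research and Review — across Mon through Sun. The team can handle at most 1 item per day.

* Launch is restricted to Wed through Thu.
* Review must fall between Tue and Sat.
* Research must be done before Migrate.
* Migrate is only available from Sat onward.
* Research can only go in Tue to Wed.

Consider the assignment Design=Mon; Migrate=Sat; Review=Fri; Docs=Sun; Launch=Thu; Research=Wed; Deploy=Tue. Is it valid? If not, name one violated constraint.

Yes

Launch is restricted to Wed through Thu — holds.
Review must fall between Tue and Sat — holds.
Research must be done before Migrate — holds.
Migrate is only available from Sat onward — holds.
Research can only go in Tue to Wed — holds.
The team can handle at most 1 item per day — holds.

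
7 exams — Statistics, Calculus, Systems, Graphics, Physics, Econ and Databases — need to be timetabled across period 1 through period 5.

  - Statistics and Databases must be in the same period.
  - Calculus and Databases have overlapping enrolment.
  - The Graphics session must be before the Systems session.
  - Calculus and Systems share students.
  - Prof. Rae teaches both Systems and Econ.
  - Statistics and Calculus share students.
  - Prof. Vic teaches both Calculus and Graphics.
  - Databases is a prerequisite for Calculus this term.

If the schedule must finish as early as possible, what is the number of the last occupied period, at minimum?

The precedence chain requires at least 2 distinct periods.
Could 2 periods be enough, i.e. nothing placed later than period 2? No: Calculus must come after Databases (at period 1 or later) → {period 2}; Systems must come after Graphics (at period 1 or later) → {period 2}; Systems can't share with Calculus (period 2) → nothing is left.
So 2 periods is not enough.
3 works (last occupied period: period 3): for example Statistics in period 1; Systems in period 3; Calculus in period 2; Econ in period 1; Physics in period 1; Graphics in period 1; Databases in period 1.

3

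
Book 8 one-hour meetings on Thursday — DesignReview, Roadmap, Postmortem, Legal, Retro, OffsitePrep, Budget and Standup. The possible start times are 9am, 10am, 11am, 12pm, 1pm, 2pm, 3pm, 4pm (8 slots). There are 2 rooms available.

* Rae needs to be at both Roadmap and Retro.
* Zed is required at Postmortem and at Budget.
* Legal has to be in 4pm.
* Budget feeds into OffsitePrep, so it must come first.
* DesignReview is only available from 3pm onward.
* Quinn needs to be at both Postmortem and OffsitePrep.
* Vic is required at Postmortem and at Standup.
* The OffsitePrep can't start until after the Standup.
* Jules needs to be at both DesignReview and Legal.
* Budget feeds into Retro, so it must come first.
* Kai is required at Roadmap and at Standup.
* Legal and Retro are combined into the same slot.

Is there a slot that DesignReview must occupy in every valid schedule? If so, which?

3pm

DesignReview's window is 3pm–4pm.
Legal is fixed at 4pm, and DesignReview can't share a slot with Legal.
So DesignReview must be 3pm.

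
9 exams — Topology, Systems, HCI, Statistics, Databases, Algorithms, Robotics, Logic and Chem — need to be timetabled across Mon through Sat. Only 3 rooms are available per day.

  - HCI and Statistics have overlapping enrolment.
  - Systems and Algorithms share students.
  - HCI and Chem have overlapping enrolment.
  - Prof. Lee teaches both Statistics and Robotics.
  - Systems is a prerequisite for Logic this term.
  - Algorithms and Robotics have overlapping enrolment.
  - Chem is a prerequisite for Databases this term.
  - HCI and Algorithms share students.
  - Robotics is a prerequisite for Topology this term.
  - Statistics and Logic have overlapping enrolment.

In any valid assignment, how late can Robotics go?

Downstream work caps Robotics at Fri.
Robotics at Fri is achievable: Chem=Mon, Topology=Sat, HCI=Tue, Algorithms=Wed, Logic=Tue, Databases=Tue, Robotics=Fri, Systems=Mon, Statistics=Mon.

Fri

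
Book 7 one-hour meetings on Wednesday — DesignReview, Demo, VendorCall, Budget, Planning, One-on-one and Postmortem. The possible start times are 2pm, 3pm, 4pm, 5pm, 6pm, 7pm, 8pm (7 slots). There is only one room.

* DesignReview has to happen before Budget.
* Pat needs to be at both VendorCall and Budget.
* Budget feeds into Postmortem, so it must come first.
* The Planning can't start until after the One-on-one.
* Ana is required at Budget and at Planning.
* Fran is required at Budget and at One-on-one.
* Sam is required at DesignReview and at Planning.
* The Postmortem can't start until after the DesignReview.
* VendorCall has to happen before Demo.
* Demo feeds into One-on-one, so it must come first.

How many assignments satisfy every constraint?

35

Splitting on DesignReview: it can be 2pm (15), 3pm (10), 4pm (6), 5pm (3), 6pm (1). Listing each branch's schedules as (Demo, VendorCall, Budget, Planning, One-on-one, Postmortem):
DesignReview=2pm: (4pm,3pm,5pm,7pm,6pm,8pm) (4pm,3pm,5pm,8pm,6pm,7pm) (4pm,3pm,5pm,8pm,7pm,6pm) (4pm,3pm,6pm,7pm,5pm,8pm) (4pm,3pm,6pm,8pm,5pm,7pm) (4pm,3pm,7pm,6pm,5pm,8pm) (5pm,3pm,4pm,7pm,6pm,8pm) (5pm,3pm,4pm,8pm,6pm,7pm) (5pm,3pm,4pm,8pm,7pm,6pm) (5pm,4pm,3pm,7pm,6pm,8pm) (5pm,4pm,3pm,8pm,6pm,7pm) (5pm,4pm,3pm,8pm,7pm,6pm) (6pm,3pm,4pm,8pm,7pm,5pm) (6pm,4pm,3pm,8pm,7pm,5pm) (6pm,5pm,3pm,8pm,7pm,4pm) — 15.
DesignReview=3pm: (4pm,2pm,5pm,7pm,6pm,8pm) (4pm,2pm,5pm,8pm,6pm,7pm) (4pm,2pm,5pm,8pm,7pm,6pm) (4pm,2pm,6pm,7pm,5pm,8pm) (4pm,2pm,6pm,8pm,5pm,7pm) (4pm,2pm,7pm,6pm,5pm,8pm) (5pm,2pm,4pm,7pm,6pm,8pm) (5pm,2pm,4pm,8pm,6pm,7pm) (5pm,2pm,4pm,8pm,7pm,6pm) (6pm,2pm,4pm,8pm,7pm,5pm) — 10.
DesignReview=4pm: (3pm,2pm,5pm,7pm,6pm,8pm) (3pm,2pm,5pm,8pm,6pm,7pm) (3pm,2pm,5pm,8pm,7pm,6pm) (3pm,2pm,6pm,7pm,5pm,8pm) (3pm,2pm,6pm,8pm,5pm,7pm) (3pm,2pm,7pm,6pm,5pm,8pm) — 6.
DesignReview=5pm: (3pm,2pm,6pm,7pm,4pm,8pm) (3pm,2pm,6pm,8pm,4pm,7pm) (3pm,2pm,7pm,6pm,4pm,8pm) — 3.
DesignReview=6pm: (3pm,2pm,7pm,5pm,4pm,8pm) — 1.
Summing: 15 + 10 + 6 + 3 + 1 = 35.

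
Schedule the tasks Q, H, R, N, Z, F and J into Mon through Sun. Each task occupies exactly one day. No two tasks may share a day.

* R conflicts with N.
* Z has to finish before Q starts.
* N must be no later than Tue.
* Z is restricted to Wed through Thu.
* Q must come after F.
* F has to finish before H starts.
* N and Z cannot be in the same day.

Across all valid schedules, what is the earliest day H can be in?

Precedence pushes H to at least Tue.
H at Wed is achievable: Q in Fri; N in Mon; Z in Thu; F in Tue; R in Sat; J in Sun; H in Wed.
Nothing earlier works — the conflict and capacity constraints rule out every day before Wed.

Wed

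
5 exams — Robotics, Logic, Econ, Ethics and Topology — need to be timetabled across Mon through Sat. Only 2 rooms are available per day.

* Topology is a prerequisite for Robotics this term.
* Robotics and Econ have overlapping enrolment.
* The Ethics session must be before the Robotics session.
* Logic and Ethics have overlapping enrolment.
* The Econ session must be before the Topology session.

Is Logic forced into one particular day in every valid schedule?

Logic can be Mon (e.g. Econ=Mon; Logic=Mon; Robotics=Wed; Topology=Tue; Ethics=Tue) or Tue (e.g. Robotics=Wed, Logic=Tue, Ethics=Mon, Topology=Tue, Econ=Mon).

No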